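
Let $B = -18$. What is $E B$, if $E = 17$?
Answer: $-306$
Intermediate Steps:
$E B = 17 \left(-18\right) = -306$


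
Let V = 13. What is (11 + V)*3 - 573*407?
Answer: -233139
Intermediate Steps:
(11 + V)*3 - 573*407 = (11 + 13)*3 - 573*407 = 24*3 - 233211 = 72 - 233211 = -233139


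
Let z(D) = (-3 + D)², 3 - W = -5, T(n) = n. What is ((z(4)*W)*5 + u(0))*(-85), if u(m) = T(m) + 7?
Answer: -3995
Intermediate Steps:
W = 8 (W = 3 - 1*(-5) = 3 + 5 = 8)
u(m) = 7 + m (u(m) = m + 7 = 7 + m)
((z(4)*W)*5 + u(0))*(-85) = (((-3 + 4)²*8)*5 + (7 + 0))*(-85) = ((1²*8)*5 + 7)*(-85) = ((1*8)*5 + 7)*(-85) = (8*5 + 7)*(-85) = (40 + 7)*(-85) = 47*(-85) = -3995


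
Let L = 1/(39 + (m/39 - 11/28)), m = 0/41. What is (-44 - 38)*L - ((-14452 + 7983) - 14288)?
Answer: 22436021/1081 ≈ 20755.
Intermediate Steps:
m = 0 (m = 0*(1/41) = 0)
L = 28/1081 (L = 1/(39 + (0/39 - 11/28)) = 1/(39 + (0*(1/39) - 11*1/28)) = 1/(39 + (0 - 11/28)) = 1/(39 - 11/28) = 1/(1081/28) = 28/1081 ≈ 0.025902)
(-44 - 38)*L - ((-14452 + 7983) - 14288) = (-44 - 38)*(28/1081) - ((-14452 + 7983) - 14288) = -82*28/1081 - (-6469 - 14288) = -2296/1081 - 1*(-20757) = -2296/1081 + 20757 = 22436021/1081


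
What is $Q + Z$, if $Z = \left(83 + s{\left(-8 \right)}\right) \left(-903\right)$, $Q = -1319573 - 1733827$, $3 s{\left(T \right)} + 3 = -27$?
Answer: $-3119319$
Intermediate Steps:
$s{\left(T \right)} = -10$ ($s{\left(T \right)} = -1 + \frac{1}{3} \left(-27\right) = -1 - 9 = -10$)
$Q = -3053400$ ($Q = -1319573 - 1733827 = -3053400$)
$Z = -65919$ ($Z = \left(83 - 10\right) \left(-903\right) = 73 \left(-903\right) = -65919$)
$Q + Z = -3053400 - 65919 = -3119319$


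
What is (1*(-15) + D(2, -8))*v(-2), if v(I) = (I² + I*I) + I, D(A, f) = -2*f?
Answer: 6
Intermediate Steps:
v(I) = I + 2*I² (v(I) = (I² + I²) + I = 2*I² + I = I + 2*I²)
(1*(-15) + D(2, -8))*v(-2) = (1*(-15) - 2*(-8))*(-2*(1 + 2*(-2))) = (-15 + 16)*(-2*(1 - 4)) = 1*(-2*(-3)) = 1*6 = 6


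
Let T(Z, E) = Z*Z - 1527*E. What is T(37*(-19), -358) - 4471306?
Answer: -3430431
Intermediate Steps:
T(Z, E) = Z² - 1527*E
T(37*(-19), -358) - 4471306 = ((37*(-19))² - 1527*(-358)) - 4471306 = ((-703)² + 546666) - 4471306 = (494209 + 546666) - 4471306 = 1040875 - 4471306 = -3430431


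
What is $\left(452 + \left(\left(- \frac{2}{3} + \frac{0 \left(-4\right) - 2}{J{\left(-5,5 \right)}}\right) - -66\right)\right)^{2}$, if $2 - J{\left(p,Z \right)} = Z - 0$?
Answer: $268324$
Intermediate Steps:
$J{\left(p,Z \right)} = 2 - Z$ ($J{\left(p,Z \right)} = 2 - \left(Z - 0\right) = 2 - \left(Z + 0\right) = 2 - Z$)
$\left(452 + \left(\left(- \frac{2}{3} + \frac{0 \left(-4\right) - 2}{J{\left(-5,5 \right)}}\right) - -66\right)\right)^{2} = \left(452 - \left(- \frac{196}{3} - \frac{0 \left(-4\right) - 2}{2 - 5}\right)\right)^{2} = \left(452 + \left(\left(\left(-2\right) \frac{1}{3} + \frac{0 - 2}{2 - 5}\right) + 66\right)\right)^{2} = \left(452 + \left(\left(- \frac{2}{3} - \frac{2}{-3}\right) + 66\right)\right)^{2} = \left(452 + \left(\left(- \frac{2}{3} - - \frac{2}{3}\right) + 66\right)\right)^{2} = \left(452 + \left(\left(- \frac{2}{3} + \frac{2}{3}\right) + 66\right)\right)^{2} = \left(452 + \left(0 + 66\right)\right)^{2} = \left(452 + 66\right)^{2} = 518^{2} = 268324$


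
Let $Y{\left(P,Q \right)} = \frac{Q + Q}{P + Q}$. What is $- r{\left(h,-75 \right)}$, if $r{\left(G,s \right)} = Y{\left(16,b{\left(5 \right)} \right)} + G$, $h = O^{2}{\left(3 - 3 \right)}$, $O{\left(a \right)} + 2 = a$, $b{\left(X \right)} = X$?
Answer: $- \frac{94}{21} \approx -4.4762$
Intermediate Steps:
$O{\left(a \right)} = -2 + a$
$Y{\left(P,Q \right)} = \frac{2 Q}{P + Q}$
$h = 4$ ($h = \left(-2 + \left(3 - 3\right)\right)^{2} = \left(-2 + 0\right)^{2} = \left(-2\right)^{2} = 4$)
$r{\left(G,s \right)} = \frac{10}{21} + G$ ($r{\left(G,s \right)} = 2 \cdot 5 \frac{1}{16 + 5} + G = 2 \cdot 5 \cdot \frac{1}{21} + G = \frac{10}{21} + G$)
$- r{\left(h,-75 \right)} = - (\frac{10}{21} + 4) = \left(-1\right) \frac{94}{21} = - \frac{94}{21}$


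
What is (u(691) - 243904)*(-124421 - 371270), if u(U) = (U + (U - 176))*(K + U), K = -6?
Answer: -288594274346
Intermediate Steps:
u(U) = (-176 + 2*U)*(-6 + U) (u(U) = (U + (U - 176))*(-6 + U) = (U + (-176 + U))*(-6 + U) = (-176 + 2*U)*(-6 + U))
(u(691) - 243904)*(-124421 - 371270) = ((1056 - 188*691 + 2*691²) - 243904)*(-124421 - 371270) = ((1056 - 129908 + 2*477481) - 243904)*(-495691) = ((1056 - 129908 + 954962) - 243904)*(-495691) = (826110 - 243904)*(-495691) = 582206*(-495691) = -288594274346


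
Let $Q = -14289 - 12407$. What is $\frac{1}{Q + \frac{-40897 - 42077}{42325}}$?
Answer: $- \frac{42325}{1129991174} \approx -3.7456 \cdot 10^{-5}$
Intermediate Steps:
$Q = -26696$ ($Q = -14289 - 12407 = -26696$)
$\frac{1}{Q + \frac{-40897 - 42077}{42325}} = \frac{1}{-26696 + \frac{-40897 - 42077}{42325}} = \frac{1}{-26696 - \frac{82974}{42325}} = \frac{1}{- \frac{1129991174}{42325}} = - \frac{42325}{1129991174}$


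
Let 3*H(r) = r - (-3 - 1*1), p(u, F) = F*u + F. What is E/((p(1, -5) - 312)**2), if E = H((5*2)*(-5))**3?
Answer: -46/1323 ≈ -0.034769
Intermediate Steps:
p(u, F) = F + F*u
H(r) = 4/3 + r/3 (H(r) = (r - (-3 - 1*1))/3 = (r - (-3 - 1))/3 = (r - 1*(-4))/3 = (r + 4)/3 = (4 + r)/3 = 4/3 + r/3)
E = -97336/27 (E = (4/3 + ((5*2)*(-5))/3)**3 = (4/3 + (10*(-5))/3)**3 = (4/3 + (1/3)*(-50))**3 = (4/3 - 50/3)**3 = (-46/3)**3 = -97336/27 ≈ -3605.0)
E/((p(1, -5) - 312)**2) = -97336/(27*(-5*(1 + 1) - 312)**2) = -97336/(27*(-5*2 - 312)**2) = -97336/(27*(-10 - 312)**2) = -97336/(27*((-322)**2)) = -97336/27/103684 = -97336/27*1/103684 = -46/1323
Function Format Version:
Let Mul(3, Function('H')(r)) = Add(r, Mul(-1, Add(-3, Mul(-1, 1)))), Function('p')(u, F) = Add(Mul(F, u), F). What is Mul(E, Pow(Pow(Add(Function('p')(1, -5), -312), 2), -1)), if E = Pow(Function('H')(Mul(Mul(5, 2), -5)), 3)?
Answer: Rational(-46, 1323) ≈ -0.034769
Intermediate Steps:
Function('p')(u, F) = Add(F, Mul(F, u))
Function('H')(r) = Add(Rational(4, 3), Mul(Rational(1, 3), r)) (Function('H')(r) = Mul(Rational(1, 3), Add(r, Mul(-1, Add(-3, Mul(-1, 1))))) = Mul(Rational(1, 3), Add(r, Mul(-1, Add(-3, -1)))) = Mul(Rational(1, 3), Add(r, Mul(-1, -4))) = Mul(Rational(1, 3), Add(r, 4)) = Mul(Rational(1, 3), Add(4, r)) = Add(Rational(4, 3), Mul(Rational(1, 3), r)))
E = Rational(-97336, 27) (E = Pow(Add(Rational(4, 3), Mul(Rational(1, 3), Mul(Mul(5, 2), -5))), 3) = Pow(Add(Rational(4, 3), Mul(Rational(1, 3), Mul(10, -5))), 3) = Pow(Add(Rational(4, 3), Mul(Rational(1, 3), -50)), 3) = Pow(Add(Rational(4, 3), Rational(-50, 3)), 3) = Pow(Rational(-46, 3), 3) = Rational(-97336, 27) ≈ -3605.0)
Mul(E, Pow(Pow(Add(Function('p')(1, -5), -312), 2), -1)) = Mul(Rational(-97336, 27), Pow(Pow(Add(Mul(-5, Add(1, 1)), -312), 2), -1)) = Mul(Rational(-97336, 27), Pow(Pow(Add(Mul(-5, 2), -312), 2), -1)) = Mul(Rational(-97336, 27), Pow(Pow(Add(-10, -312), 2), -1)) = Mul(Rational(-97336, 27), Pow(Pow(-322, 2), -1)) = Mul(Rational(-97336, 27), Pow(103684, -1)) = Mul(Rational(-97336, 27), Rational(1, 103684)) = Rational(-46, 1323)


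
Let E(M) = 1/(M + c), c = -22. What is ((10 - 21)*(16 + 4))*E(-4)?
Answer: 110/13 ≈ 8.4615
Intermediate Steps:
E(M) = 1/(-22 + M) (E(M) = 1/(M - 22) = 1/(-22 + M))
((10 - 21)*(16 + 4))*E(-4) = ((10 - 21)*(16 + 4))/(-22 - 4) = -11*20/(-26) = -220*(-1/26) = 110/13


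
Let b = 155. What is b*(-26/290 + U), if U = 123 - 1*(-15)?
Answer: 619907/29 ≈ 21376.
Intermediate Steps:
U = 138 (U = 123 + 15 = 138)
b*(-26/290 + U) = 155*(-26/290 + 138) = 155*(-26*1/290 + 138) = 155*(-13/145 + 138) = 155*(19997/145) = 619907/29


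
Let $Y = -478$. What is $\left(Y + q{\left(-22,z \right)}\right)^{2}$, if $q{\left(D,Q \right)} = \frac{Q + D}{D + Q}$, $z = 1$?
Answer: $227529$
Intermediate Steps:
$q{\left(D,Q \right)} = 1$ ($q{\left(D,Q \right)} = \frac{D + Q}{D + Q} = 1$)
$\left(Y + q{\left(-22,z \right)}\right)^{2} = \left(-478 + 1\right)^{2} = \left(-477\right)^{2} = 227529$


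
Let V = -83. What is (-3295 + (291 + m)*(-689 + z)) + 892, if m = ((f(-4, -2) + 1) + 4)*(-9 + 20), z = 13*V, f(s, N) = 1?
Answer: -633579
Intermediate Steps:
z = -1079 (z = 13*(-83) = -1079)
m = 66 (m = ((1 + 1) + 4)*(-9 + 20) = (2 + 4)*11 = 6*11 = 66)
(-3295 + (291 + m)*(-689 + z)) + 892 = (-3295 + (291 + 66)*(-689 - 1079)) + 892 = (-3295 + 357*(-1768)) + 892 = (-3295 - 631176) + 892 = -634471 + 892 = -633579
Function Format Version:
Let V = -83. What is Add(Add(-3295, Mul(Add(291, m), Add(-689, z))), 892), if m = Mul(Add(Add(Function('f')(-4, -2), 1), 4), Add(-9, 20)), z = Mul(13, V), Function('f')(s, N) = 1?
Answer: -633579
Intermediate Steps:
z = -1079 (z = Mul(13, -83) = -1079)
m = 66 (m = Mul(Add(Add(1, 1), 4), Add(-9, 20)) = Mul(Add(2, 4), 11) = Mul(6, 11) = 66)
Add(Add(-3295, Mul(Add(291, m), Add(-689, z))), 892) = Add(Add(-3295, Mul(Add(291, 66), Add(-689, -1079))), 892) = Add(Add(-3295, Mul(357, -1768)), 892) = Add(Add(-3295, -631176), 892) = Add(-634471, 892) = -633579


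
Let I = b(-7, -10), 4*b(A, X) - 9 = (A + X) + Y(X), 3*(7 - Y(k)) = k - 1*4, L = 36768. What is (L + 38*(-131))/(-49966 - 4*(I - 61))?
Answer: -95370/149177 ≈ -0.63931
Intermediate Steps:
Y(k) = 25/3 - k/3 (Y(k) = 7 - (k - 1*4)/3 = 7 - (k - 4)/3 = 7 - (-4 + k)/3 = 7 + (4/3 - k/3) = 25/3 - k/3)
b(A, X) = 13/3 + A/4 + X/6 (b(A, X) = 9/4 + ((A + X) + (25/3 - X/3))/4 = 9/4 + (25/3 + A + 2*X/3)/4 = 9/4 + (25/12 + A/4 + X/6) = 13/3 + A/4 + X/6)
I = 11/12 (I = 13/3 + (1/4)*(-7) + (1/6)*(-10) = 13/3 - 7/4 - 5/3 = 11/12 ≈ 0.91667)
(L + 38*(-131))/(-49966 - 4*(I - 61)) = (36768 + 38*(-131))/(-49966 - 4*(11/12 - 61)) = (36768 - 4978)/(-49966 - 4*(-721/12)) = 31790/(-49966 + 721/3) = 31790/(-149177/3) = 31790*(-3/149177) = -95370/149177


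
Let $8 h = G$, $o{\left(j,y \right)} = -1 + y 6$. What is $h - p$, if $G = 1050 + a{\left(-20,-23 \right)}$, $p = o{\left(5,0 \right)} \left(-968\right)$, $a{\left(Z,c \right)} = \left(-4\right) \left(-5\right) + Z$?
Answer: $- \frac{3347}{4} \approx -836.75$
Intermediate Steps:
$o{\left(j,y \right)} = -1 + 6 y$
$a{\left(Z,c \right)} = 20 + Z$
$p = 968$ ($p = \left(-1 + 6 \cdot 0\right) \left(-968\right) = \left(-1 + 0\right) \left(-968\right) = \left(-1\right) \left(-968\right) = 968$)
$G = 1050$ ($G = 1050 + \left(20 - 20\right) = 1050 + 0 = 1050$)
$h = \frac{525}{4}$ ($h = \frac{1}{8} \cdot 1050 = \frac{525}{4} \approx 131.25$)
$h - p = \frac{525}{4} - 968 = - \frac{3347}{4}$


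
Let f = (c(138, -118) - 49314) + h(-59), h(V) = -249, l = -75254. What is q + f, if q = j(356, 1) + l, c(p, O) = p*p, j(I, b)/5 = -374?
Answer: -107643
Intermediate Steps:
j(I, b) = -1870 (j(I, b) = 5*(-374) = -1870)
c(p, O) = p²
f = -30519 (f = (138² - 49314) - 249 = (19044 - 49314) - 249 = -30270 - 249 = -30519)
q = -77124 (q = -1870 - 75254 = -77124)
q + f = -77124 - 30519 = -107643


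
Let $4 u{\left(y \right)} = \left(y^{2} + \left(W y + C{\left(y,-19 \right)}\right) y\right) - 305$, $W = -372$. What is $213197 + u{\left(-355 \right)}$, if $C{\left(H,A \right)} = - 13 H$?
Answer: $- \frac{47541117}{4} \approx -1.1885 \cdot 10^{7}$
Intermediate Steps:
$u{\left(y \right)} = - \frac{305}{4} - 96 y^{2}$ ($u{\left(y \right)} = \frac{\left(y^{2} + \left(- 372 y - 13 y\right) y\right) - 305}{4} = \frac{\left(y^{2} + - 385 y y\right) - 305}{4} = \frac{\left(y^{2} - 385 y^{2}\right) - 305}{4} = \frac{- 384 y^{2} - 305}{4} = \frac{-305 - 384 y^{2}}{4} = - \frac{305}{4} - 96 y^{2}$)
$213197 + u{\left(-355 \right)} = 213197 - \left(\frac{305}{4} + 96 \left(-355\right)^{2}\right) = 213197 - \frac{48393905}{4} = - \frac{47541117}{4}$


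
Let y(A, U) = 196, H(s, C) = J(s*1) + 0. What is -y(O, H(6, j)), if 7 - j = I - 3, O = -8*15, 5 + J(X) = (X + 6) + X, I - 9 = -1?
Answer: -196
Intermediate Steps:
I = 8 (I = 9 - 1 = 8)
J(X) = 1 + 2*X (J(X) = -5 + ((X + 6) + X) = -5 + ((6 + X) + X) = -5 + (6 + 2*X) = 1 + 2*X)
O = -120
j = 2 (j = 7 - (8 - 3) = 7 - 1*5 = 7 - 5 = 2)
H(s, C) = 1 + 2*s (H(s, C) = (1 + 2*(s*1)) + 0 = (1 + 2*s) + 0 = 1 + 2*s)
-y(O, H(6, j)) = -1*196 = -196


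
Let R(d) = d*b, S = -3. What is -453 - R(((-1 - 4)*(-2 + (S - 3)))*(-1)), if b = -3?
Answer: -573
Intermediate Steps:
R(d) = -3*d (R(d) = d*(-3) = -3*d)
-453 - R(((-1 - 4)*(-2 + (S - 3)))*(-1)) = -453 - (-3)*((-1 - 4)*(-2 + (-3 - 3)))*(-1) = -453 - (-3)*-5*(-2 - 6)*(-1) = -453 - (-3)*-5*(-8)*(-1) = -453 - (-3)*40*(-1) = -453 - (-3)*(-40) = -453 - 1*120 = -453 - 120 = -573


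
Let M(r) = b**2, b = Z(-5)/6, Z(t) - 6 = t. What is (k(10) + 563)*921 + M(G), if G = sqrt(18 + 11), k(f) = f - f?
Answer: 18666829/36 ≈ 5.1852e+5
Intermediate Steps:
Z(t) = 6 + t
k(f) = 0
b = 1/6 (b = (6 - 5)/6 = 1*(1/6) = 1/6 ≈ 0.16667)
G = sqrt(29) ≈ 5.3852
M(r) = 1/36 (M(r) = (1/6)**2 = 1/36)
(k(10) + 563)*921 + M(G) = (0 + 563)*921 + 1/36 = 563*921 + 1/36 = 518523 + 1/36 = 18666829/36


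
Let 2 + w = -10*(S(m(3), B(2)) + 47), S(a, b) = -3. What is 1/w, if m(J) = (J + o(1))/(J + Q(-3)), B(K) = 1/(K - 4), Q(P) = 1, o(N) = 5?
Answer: -1/442 ≈ -0.0022624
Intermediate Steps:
B(K) = 1/(-4 + K)
m(J) = (5 + J)/(1 + J) (m(J) = (J + 5)/(J + 1) = (5 + J)/(1 + J))
w = -442 (w = -2 - 10*(-3 + 47) = -2 - 10*44 = -2 - 440 = -442)
1/w = 1/(-442) = -1/442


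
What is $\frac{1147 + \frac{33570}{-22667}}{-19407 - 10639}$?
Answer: $- \frac{25965479}{681052682} \approx -0.038126$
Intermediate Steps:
$\frac{1147 + \frac{33570}{-22667}}{-19407 - 10639} = \frac{1147 + 33570 \left(- \frac{1}{22667}\right)}{-30046} = \left(1147 - \frac{33570}{22667}\right) \left(- \frac{1}{30046}\right) = \frac{25965479}{22667} \left(- \frac{1}{30046}\right) = - \frac{25965479}{681052682}$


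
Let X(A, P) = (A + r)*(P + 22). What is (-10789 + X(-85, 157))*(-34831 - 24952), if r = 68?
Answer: 826918456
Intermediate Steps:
X(A, P) = (22 + P)*(68 + A) (X(A, P) = (A + 68)*(P + 22) = (68 + A)*(22 + P) = (22 + P)*(68 + A))
(-10789 + X(-85, 157))*(-34831 - 24952) = (-10789 + (1496 + 22*(-85) + 68*157 - 85*157))*(-34831 - 24952) = (-10789 + (1496 - 1870 + 10676 - 13345))*(-59783) = (-10789 - 3043)*(-59783) = -13832*(-59783) = 826918456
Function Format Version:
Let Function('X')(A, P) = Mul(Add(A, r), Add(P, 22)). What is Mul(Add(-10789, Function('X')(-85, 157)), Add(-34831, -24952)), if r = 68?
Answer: 826918456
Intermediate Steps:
Function('X')(A, P) = Mul(Add(22, P), Add(68, A)) (Function('X')(A, P) = Mul(Add(A, 68), Add(P, 22)) = Mul(Add(68, A), Add(22, P)) = Mul(Add(22, P), Add(68, A)))
Mul(Add(-10789, Function('X')(-85, 157)), Add(-34831, -24952)) = Mul(Add(-10789, Add(1496, Mul(22, -85), Mul(68, 157), Mul(-85, 157))), Add(-34831, -24952)) = Mul(Add(-10789, Add(1496, -1870, 10676, -13345)), -59783) = Mul(Add(-10789, -3043), -59783) = Mul(-13832, -59783) = 826918456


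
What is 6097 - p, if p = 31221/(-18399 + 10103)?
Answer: 50611933/8296 ≈ 6100.8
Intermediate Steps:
p = -31221/8296 (p = 31221/(-8296) = 31221*(-1/8296) = -31221/8296 ≈ -3.7634)
6097 - p = 6097 - 1*(-31221/8296) = 6097 + 31221/8296 = 50611933/8296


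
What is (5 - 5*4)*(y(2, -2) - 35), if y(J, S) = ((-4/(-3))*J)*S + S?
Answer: 635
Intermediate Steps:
y(J, S) = S + 4*J*S/3 (y(J, S) = ((-4*(-⅓))*J)*S + S = (4*J/3)*S + S = 4*J*S/3 + S = S + 4*J*S/3)
(5 - 5*4)*(y(2, -2) - 35) = (5 - 5*4)*((⅓)*(-2)*(3 + 4*2) - 35) = (5 - 20)*((⅓)*(-2)*(3 + 8) - 35) = -15*((⅓)*(-2)*11 - 35) = -15*(-22/3 - 35) = -15*(-127/3) = 635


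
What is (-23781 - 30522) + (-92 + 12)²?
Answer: -47903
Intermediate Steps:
(-23781 - 30522) + (-92 + 12)² = -54303 + (-80)² = -54303 + 6400 = -47903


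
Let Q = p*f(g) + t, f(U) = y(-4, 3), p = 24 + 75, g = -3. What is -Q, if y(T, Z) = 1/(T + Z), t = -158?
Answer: 257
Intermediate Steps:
p = 99
f(U) = -1 (f(U) = 1/(-4 + 3) = 1/(-1) = -1)
Q = -257 (Q = 99*(-1) - 158 = -99 - 158 = -257)
-Q = -1*(-257) = 257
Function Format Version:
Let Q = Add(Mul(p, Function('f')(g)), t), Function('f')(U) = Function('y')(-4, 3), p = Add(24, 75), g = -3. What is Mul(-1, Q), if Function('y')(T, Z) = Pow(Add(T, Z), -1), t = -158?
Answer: 257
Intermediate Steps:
p = 99
Function('f')(U) = -1 (Function('f')(U) = Pow(Add(-4, 3), -1) = Pow(-1, -1) = -1)
Q = -257 (Q = Add(Mul(99, -1), -158) = Add(-99, -158) = -257)
Mul(-1, Q) = Mul(-1, -257) = 257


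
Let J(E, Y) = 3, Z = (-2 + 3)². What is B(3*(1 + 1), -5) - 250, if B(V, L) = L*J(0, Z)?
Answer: -265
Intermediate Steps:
Z = 1 (Z = 1² = 1)
B(V, L) = 3*L (B(V, L) = L*3 = 3*L)
B(3*(1 + 1), -5) - 250 = 3*(-5) - 250 = -15 - 250 = -265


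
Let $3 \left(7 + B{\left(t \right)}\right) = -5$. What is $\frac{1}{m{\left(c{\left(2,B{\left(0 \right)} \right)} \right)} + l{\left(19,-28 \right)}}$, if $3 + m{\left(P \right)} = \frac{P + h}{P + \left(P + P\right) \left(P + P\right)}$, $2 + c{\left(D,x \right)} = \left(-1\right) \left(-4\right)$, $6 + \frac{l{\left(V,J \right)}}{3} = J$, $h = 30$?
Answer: $- \frac{9}{929} \approx -0.0096878$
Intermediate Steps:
$B{\left(t \right)} = - \frac{26}{3}$ ($B{\left(t \right)} = -7 + \frac{1}{3} \left(-5\right) = -7 - \frac{5}{3} = - \frac{26}{3}$)
$l{\left(V,J \right)} = -18 + 3 J$
$c{\left(D,x \right)} = 2$ ($c{\left(D,x \right)} = -2 - -4 = -2 + 4 = 2$)
$m{\left(P \right)} = -3 + \frac{30 + P}{P + 4 P^{2}}$ ($m{\left(P \right)} = -3 + \frac{P + 30}{P + \left(P + P\right) \left(P + P\right)} = -3 + \frac{30 + P}{P + 2 P 2 P} = -3 + \frac{30 + P}{P + 4 P^{2}}$)
$\frac{1}{m{\left(c{\left(2,B{\left(0 \right)} \right)} \right)} + l{\left(19,-28 \right)}} = \frac{1}{\frac{2 \left(15 - 2 - 6 \cdot 2^{2}\right)}{2 \left(1 + 4 \cdot 2\right)} + \left(-18 + 3 \left(-28\right)\right)} = \frac{1}{2 \cdot \frac{1}{2} \frac{1}{1 + 8} \left(15 - 2 - 24\right) - 102} = \frac{1}{2 \cdot \frac{1}{2} \cdot \frac{1}{9} \left(15 - 2 - 24\right) - 102} = \frac{1}{2 \cdot \frac{1}{2} \cdot \frac{1}{9} \left(-11\right) - 102} = \frac{1}{- \frac{11}{9} - 102} = \frac{1}{- \frac{929}{9}} = - \frac{9}{929}$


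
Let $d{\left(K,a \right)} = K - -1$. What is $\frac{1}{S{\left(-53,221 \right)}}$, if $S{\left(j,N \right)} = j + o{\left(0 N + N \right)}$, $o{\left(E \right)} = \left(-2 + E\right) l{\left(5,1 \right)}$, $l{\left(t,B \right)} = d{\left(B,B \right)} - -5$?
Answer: $\frac{1}{1480} \approx 0.00067568$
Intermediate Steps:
$d{\left(K,a \right)} = 1 + K$ ($d{\left(K,a \right)} = K + 1 = 1 + K$)
$l{\left(t,B \right)} = 6 + B$ ($l{\left(t,B \right)} = \left(1 + B\right) - -5 = \left(1 + B\right) + 5 = 6 + B$)
$o{\left(E \right)} = -14 + 7 E$ ($o{\left(E \right)} = \left(-2 + E\right) \left(6 + 1\right) = \left(-2 + E\right) 7 = -14 + 7 E$)
$S{\left(j,N \right)} = -14 + j + 7 N$ ($S{\left(j,N \right)} = j + \left(-14 + 7 \left(0 N + N\right)\right) = j + \left(-14 + 7 \left(0 + N\right)\right) = j + \left(-14 + 7 N\right) = -14 + j + 7 N$)
$\frac{1}{S{\left(-53,221 \right)}} = \frac{1}{-14 - 53 + 7 \cdot 221} = \frac{1}{-14 - 53 + 1547} = \frac{1}{1480}$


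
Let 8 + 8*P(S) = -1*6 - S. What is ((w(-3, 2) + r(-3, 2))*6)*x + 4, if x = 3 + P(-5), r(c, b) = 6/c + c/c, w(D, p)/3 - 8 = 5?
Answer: 863/2 ≈ 431.50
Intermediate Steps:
w(D, p) = 39 (w(D, p) = 24 + 3*5 = 24 + 15 = 39)
r(c, b) = 1 + 6/c (r(c, b) = 6/c + 1 = 1 + 6/c)
P(S) = -7/4 - S/8 (P(S) = -1 + (-1*6 - S)/8 = -1 + (-6 - S)/8 = -1 + (-3/4 - S/8) = -7/4 - S/8)
x = 15/8 (x = 3 + (-7/4 - 1/8*(-5)) = 3 + (-7/4 + 5/8) = 3 - 9/8 = 15/8 ≈ 1.8750)
((w(-3, 2) + r(-3, 2))*6)*x + 4 = ((39 + (6 - 3)/(-3))*6)*(15/8) + 4 = ((39 - 1/3*3)*6)*(15/8) + 4 = ((39 - 1)*6)*(15/8) + 4 = (38*6)*(15/8) + 4 = 228*(15/8) + 4 = 855/2 + 4 = 863/2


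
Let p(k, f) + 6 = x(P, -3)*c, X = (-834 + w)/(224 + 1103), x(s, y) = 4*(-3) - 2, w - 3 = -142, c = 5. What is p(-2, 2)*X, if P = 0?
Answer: 73948/1327 ≈ 55.726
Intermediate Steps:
w = -139 (w = 3 - 142 = -139)
x(s, y) = -14 (x(s, y) = -12 - 2 = -14)
X = -973/1327 (X = (-834 - 139)/(224 + 1103) = -973/1327 ≈ -0.73323)
p(k, f) = -76 (p(k, f) = -6 - 14*5 = -6 - 70 = -76)
p(-2, 2)*X = -76*(-973/1327) = 73948/1327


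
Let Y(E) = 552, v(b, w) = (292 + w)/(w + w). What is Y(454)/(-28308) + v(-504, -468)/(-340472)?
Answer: -83294191/4271422428 ≈ -0.019500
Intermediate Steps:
v(b, w) = (292 + w)/(2*w) (v(b, w) = (292 + w)/((2*w)) = (292 + w)*(1/(2*w)) = (292 + w)/(2*w))
Y(454)/(-28308) + v(-504, -468)/(-340472) = 552/(-28308) + ((½)*(292 - 468)/(-468))/(-340472) = 552*(-1/28308) + ((½)*(-1/468)*(-176))*(-1/340472) = -46/2359 + (22/117)*(-1/340472) = -46/2359 - 1/1810692 = -83294191/4271422428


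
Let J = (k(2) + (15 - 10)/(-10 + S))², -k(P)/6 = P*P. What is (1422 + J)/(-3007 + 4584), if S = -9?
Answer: 725863/569297 ≈ 1.2750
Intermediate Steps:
k(P) = -6*P² (k(P) = -6*P*P = -6*P²)
J = 212521/361 (J = (-6*2² + (15 - 10)/(-10 - 9))² = (-6*4 + 5/(-19))² = (-24 + 5*(-1/19))² = (-24 - 5/19)² = (-461/19)² = 212521/361 ≈ 588.70)
(1422 + J)/(-3007 + 4584) = (1422 + 212521/361)/(-3007 + 4584) = (725863/361)/1577 = (725863/361)*(1/1577) = 725863/569297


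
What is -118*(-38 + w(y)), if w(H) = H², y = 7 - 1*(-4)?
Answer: -9794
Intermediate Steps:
y = 11 (y = 7 + 4 = 11)
-118*(-38 + w(y)) = -118*(-38 + 11²) = -118*(-38 + 121) = -118*83 = -9794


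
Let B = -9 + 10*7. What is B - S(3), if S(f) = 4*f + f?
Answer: 46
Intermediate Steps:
B = 61 (B = -9 + 70 = 61)
S(f) = 5*f
B - S(3) = 61 - 5*3 = 61 - 1*15 = 61 - 15 = 46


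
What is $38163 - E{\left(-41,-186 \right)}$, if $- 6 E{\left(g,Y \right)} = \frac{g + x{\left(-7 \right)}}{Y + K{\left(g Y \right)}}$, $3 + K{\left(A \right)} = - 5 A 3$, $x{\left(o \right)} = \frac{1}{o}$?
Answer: $\frac{10202916229}{267351} \approx 38163.0$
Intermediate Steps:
$K{\left(A \right)} = -3 - 15 A$ ($K{\left(A \right)} = -3 + - 5 A 3 = -3 - 15 A$)
$E{\left(g,Y \right)} = - \frac{- \frac{1}{7} + g}{6 \left(-3 + Y - 15 Y g\right)}$ ($E{\left(g,Y \right)} = - \frac{\left(g + \frac{1}{-7}\right) \frac{1}{Y - \left(3 + 15 g Y\right)}}{6} = - \frac{\left(g - \frac{1}{7}\right) \frac{1}{Y - \left(3 + 15 Y g\right)}}{6} = - \frac{\left(- \frac{1}{7} + g\right) \frac{1}{Y - \left(3 + 15 Y g\right)}}{6} = - \frac{\left(- \frac{1}{7} + g\right) \frac{1}{-3 + Y - 15 Y g}}{6} = - \frac{\frac{1}{-3 + Y - 15 Y g} \left(- \frac{1}{7} + g\right)}{6} = - \frac{- \frac{1}{7} + g}{6 \left(-3 + Y - 15 Y g\right)}$)
$38163 - E{\left(-41,-186 \right)} = 38163 - \frac{-1 + 7 \left(-41\right)}{42 \left(3 - -186 + 15 \left(-186\right) \left(-41\right)\right)} = 38163 - \frac{-1 - 287}{42 \left(3 + 186 + 114390\right)} = 38163 - \frac{1}{42} \cdot \frac{1}{114579} \left(-288\right) = 38163 - - \frac{16}{267351} = 38163 + \frac{16}{267351} = \frac{10202916229}{267351}$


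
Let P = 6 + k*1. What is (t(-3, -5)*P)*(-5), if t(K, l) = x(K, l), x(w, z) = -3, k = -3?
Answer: 45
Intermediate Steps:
t(K, l) = -3
P = 3 (P = 6 - 3*1 = 6 - 3 = 3)
(t(-3, -5)*P)*(-5) = -3*3*(-5) = -9*(-5) = 45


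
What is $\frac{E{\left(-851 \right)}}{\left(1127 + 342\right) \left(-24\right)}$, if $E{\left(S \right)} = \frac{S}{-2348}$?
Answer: $- \frac{851}{82781088} \approx -1.028 \cdot 10^{-5}$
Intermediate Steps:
$E{\left(S \right)} = - \frac{S}{2348}$ ($E{\left(S \right)} = S \left(- \frac{1}{2348}\right) = - \frac{S}{2348}$)
$\frac{E{\left(-851 \right)}}{\left(1127 + 342\right) \left(-24\right)} = \frac{\left(- \frac{1}{2348}\right) \left(-851\right)}{\left(1127 + 342\right) \left(-24\right)} = \frac{851}{2348 \cdot 1469 \left(-24\right)} = \frac{851}{2348 \left(-35256\right)} = \frac{851}{2348} \left(- \frac{1}{35256}\right) = - \frac{851}{82781088}$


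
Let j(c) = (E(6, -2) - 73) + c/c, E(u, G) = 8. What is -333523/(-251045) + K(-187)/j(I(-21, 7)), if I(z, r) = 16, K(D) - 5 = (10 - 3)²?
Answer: 169327/349280 ≈ 0.48479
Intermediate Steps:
K(D) = 54 (K(D) = 5 + (10 - 3)² = 5 + 7² = 5 + 49 = 54)
j(c) = -64 (j(c) = (8 - 73) + c/c = -65 + 1 = -64)
-333523/(-251045) + K(-187)/j(I(-21, 7)) = -333523/(-251045) + 54/(-64) = -333523*(-1/251045) + 54*(-1/64) = 14501/10915 - 27/32 = 169327/349280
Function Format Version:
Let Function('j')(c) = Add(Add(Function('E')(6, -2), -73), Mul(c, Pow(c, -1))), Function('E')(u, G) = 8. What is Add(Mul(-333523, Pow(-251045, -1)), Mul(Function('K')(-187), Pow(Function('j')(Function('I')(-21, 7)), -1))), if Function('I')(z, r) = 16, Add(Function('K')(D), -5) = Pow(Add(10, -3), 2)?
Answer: Rational(169327, 349280) ≈ 0.48479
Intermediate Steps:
Function('K')(D) = 54 (Function('K')(D) = Add(5, Pow(Add(10, -3), 2)) = Add(5, Pow(7, 2)) = Add(5, 49) = 54)
Function('j')(c) = -64 (Function('j')(c) = Add(Add(8, -73), Mul(c, Pow(c, -1))) = Add(-65, 1) = -64)
Add(Mul(-333523, Pow(-251045, -1)), Mul(Function('K')(-187), Pow(Function('j')(Function('I')(-21, 7)), -1))) = Add(Mul(-333523, Pow(-251045, -1)), Mul(54, Pow(-64, -1))) = Add(Mul(-333523, Rational(-1, 251045)), Mul(54, Rational(-1, 64))) = Add(Rational(14501, 10915), Rational(-27, 32)) = Rational(169327, 349280)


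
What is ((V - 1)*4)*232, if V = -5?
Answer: -5568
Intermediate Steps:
((V - 1)*4)*232 = ((-5 - 1)*4)*232 = -6*4*232 = -24*232 = -5568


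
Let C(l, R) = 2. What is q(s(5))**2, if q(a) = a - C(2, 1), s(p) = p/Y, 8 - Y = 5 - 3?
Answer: 49/36 ≈ 1.3611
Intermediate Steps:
Y = 6 (Y = 8 - (5 - 3) = 8 - 1*2 = 8 - 2 = 6)
s(p) = p/6
q(a) = -2 + a (q(a) = a - 1*2 = a - 2 = -2 + a)
q(s(5))**2 = (-2 + (1/6)*5)**2 = (-2 + 5/6)**2 = (-7/6)**2 = 49/36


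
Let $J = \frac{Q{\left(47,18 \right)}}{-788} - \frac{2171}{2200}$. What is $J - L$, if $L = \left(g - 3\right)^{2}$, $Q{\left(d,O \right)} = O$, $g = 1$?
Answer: $- \frac{2171187}{433400} \approx -5.0097$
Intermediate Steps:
$J = - \frac{437587}{433400}$ ($J = \frac{18}{-788} - \frac{2171}{2200} = 18 \left(- \frac{1}{788}\right) - \frac{2171}{2200} = - \frac{9}{394} - \frac{2171}{2200} = - \frac{437587}{433400} \approx -1.0097$)
$L = 4$ ($L = \left(1 - 3\right)^{2} = \left(-2\right)^{2} = 4$)
$J - L = - \frac{437587}{433400} - 4 = - \frac{2171187}{433400}$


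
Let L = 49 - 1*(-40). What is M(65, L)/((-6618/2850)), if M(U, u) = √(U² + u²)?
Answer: -475*√12146/1103 ≈ -47.461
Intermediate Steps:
L = 89 (L = 49 + 40 = 89)
M(65, L)/((-6618/2850)) = √(65² + 89²)/((-6618/2850)) = √(4225 + 7921)/((-6618*1/2850)) = √12146/(-1103/475) = √12146*(-475/1103) = -475*√12146/1103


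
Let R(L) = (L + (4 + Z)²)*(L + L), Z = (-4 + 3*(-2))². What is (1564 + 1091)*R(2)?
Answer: 114887160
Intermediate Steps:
Z = 100 (Z = (-4 - 6)² = (-10)² = 100)
R(L) = 2*L*(10816 + L) (R(L) = (L + (4 + 100)²)*(L + L) = (L + 104²)*(2*L) = (L + 10816)*(2*L) = (10816 + L)*(2*L) = 2*L*(10816 + L))
(1564 + 1091)*R(2) = (1564 + 1091)*(2*2*(10816 + 2)) = 2655*(2*2*10818) = 2655*43272 = 114887160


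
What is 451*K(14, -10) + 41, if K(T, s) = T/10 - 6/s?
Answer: 943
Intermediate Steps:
K(T, s) = -6/s + T/10 (K(T, s) = T*(⅒) - 6/s = T/10 - 6/s = -6/s + T/10)
451*K(14, -10) + 41 = 451*(-6/(-10) + (⅒)*14) + 41 = 451*(-6*(-⅒) + 7/5) + 41 = 451*(⅗ + 7/5) + 41 = 451*2 + 41 = 902 + 41 = 943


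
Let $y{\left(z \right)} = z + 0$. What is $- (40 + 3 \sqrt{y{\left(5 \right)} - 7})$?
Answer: $-40 - 3 i \sqrt{2} \approx -40.0 - 4.2426 i$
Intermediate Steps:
$y{\left(z \right)} = z$
$- (40 + 3 \sqrt{y{\left(5 \right)} - 7}) = - (40 + 3 \sqrt{5 - 7}) = - (40 + 3 \sqrt{-2}) = - (40 + 3 i \sqrt{2}) = -40 - 3 i \sqrt{2}$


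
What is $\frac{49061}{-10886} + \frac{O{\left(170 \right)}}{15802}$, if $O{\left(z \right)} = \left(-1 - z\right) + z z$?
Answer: $- \frac{115629507}{43005143} \approx -2.6887$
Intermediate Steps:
$O{\left(z \right)} = -1 + z^{2} - z$ ($O{\left(z \right)} = \left(-1 - z\right) + z^{2} = -1 + z^{2} - z$)
$\frac{49061}{-10886} + \frac{O{\left(170 \right)}}{15802} = \frac{49061}{-10886} + \frac{-1 + 170^{2} - 170}{15802} = 49061 \left(- \frac{1}{10886}\right) + \left(-1 + 28900 - 170\right) \frac{1}{15802} = - \frac{49061}{10886} + 28729 \cdot \frac{1}{15802} = - \frac{49061}{10886} + \frac{28729}{15802} = - \frac{115629507}{43005143}$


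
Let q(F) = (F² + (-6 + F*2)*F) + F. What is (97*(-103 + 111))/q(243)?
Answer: 194/43983 ≈ 0.0044108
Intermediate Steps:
q(F) = F + F² + F*(-6 + 2*F) (q(F) = (F² + (-6 + 2*F)*F) + F = (F² + F*(-6 + 2*F)) + F = F + F² + F*(-6 + 2*F))
(97*(-103 + 111))/q(243) = (97*(-103 + 111))/((243*(-5 + 3*243))) = (97*8)/((243*(-5 + 729))) = 776/((243*724)) = 776/175932 = 776*(1/175932) = 194/43983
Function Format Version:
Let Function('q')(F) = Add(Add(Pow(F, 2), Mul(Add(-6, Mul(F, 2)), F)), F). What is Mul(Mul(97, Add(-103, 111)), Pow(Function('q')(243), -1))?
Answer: Rational(194, 43983) ≈ 0.0044108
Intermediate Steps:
Function('q')(F) = Add(F, Pow(F, 2), Mul(F, Add(-6, Mul(2, F)))) (Function('q')(F) = Add(Add(Pow(F, 2), Mul(Add(-6, Mul(2, F)), F)), F) = Add(Add(Pow(F, 2), Mul(F, Add(-6, Mul(2, F)))), F) = Add(F, Pow(F, 2), Mul(F, Add(-6, Mul(2, F)))))
Mul(Mul(97, Add(-103, 111)), Pow(Function('q')(243), -1)) = Mul(Mul(97, Add(-103, 111)), Pow(Mul(243, Add(-5, Mul(3, 243))), -1)) = Mul(Mul(97, 8), Pow(Mul(243, Add(-5, 729)), -1)) = Mul(776, Pow(Mul(243, 724), -1)) = Mul(776, Pow(175932, -1)) = Mul(776, Rational(1, 175932)) = Rational(194, 43983)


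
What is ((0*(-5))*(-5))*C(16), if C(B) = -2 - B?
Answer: 0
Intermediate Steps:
((0*(-5))*(-5))*C(16) = ((0*(-5))*(-5))*(-2 - 1*16) = (0*(-5))*(-2 - 16) = 0*(-18) = 0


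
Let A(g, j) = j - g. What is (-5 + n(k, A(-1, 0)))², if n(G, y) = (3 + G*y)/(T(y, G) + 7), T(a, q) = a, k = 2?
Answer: 1225/64 ≈ 19.141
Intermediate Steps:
n(G, y) = (3 + G*y)/(7 + y) (n(G, y) = (3 + G*y)/(y + 7) = (3 + G*y)/(7 + y))
(-5 + n(k, A(-1, 0)))² = (-5 + (3 + 2*(0 - 1*(-1)))/(7 + (0 - 1*(-1))))² = (-5 + (3 + 2*(0 + 1))/(7 + (0 + 1)))² = (-5 + (3 + 2*1)/(7 + 1))² = (-5 + (3 + 2)/8)² = (-5 + (⅛)*5)² = (-5 + 5/8)² = (-35/8)² = 1225/64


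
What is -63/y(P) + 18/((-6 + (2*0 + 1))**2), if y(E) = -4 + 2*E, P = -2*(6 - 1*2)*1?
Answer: 387/100 ≈ 3.8700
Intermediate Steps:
P = -8 (P = -2*(6 - 2)*1 = -2*4*1 = -8*1 = -8)
-63/y(P) + 18/((-6 + (2*0 + 1))**2) = -63/(-4 + 2*(-8)) + 18/((-6 + (2*0 + 1))**2) = -63/(-4 - 16) + 18/((-6 + (0 + 1))**2) = -63/(-20) + 18/((-6 + 1)**2) = -63*(-1/20) + 18/((-5)**2) = 63/20 + 18/25 = 387/100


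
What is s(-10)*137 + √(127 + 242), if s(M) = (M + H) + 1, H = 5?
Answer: -548 + 3*√41 ≈ -528.79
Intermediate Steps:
s(M) = 6 + M (s(M) = (M + 5) + 1 = (5 + M) + 1 = 6 + M)
s(-10)*137 + √(127 + 242) = (6 - 10)*137 + √(127 + 242) = -4*137 + √369 = -548 + 3*√41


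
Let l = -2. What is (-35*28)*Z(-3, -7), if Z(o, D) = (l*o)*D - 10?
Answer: 50960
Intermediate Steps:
Z(o, D) = -10 - 2*D*o (Z(o, D) = (-2*o)*D - 10 = -2*D*o - 10 = -10 - 2*D*o)
(-35*28)*Z(-3, -7) = (-35*28)*(-10 - 2*(-7)*(-3)) = -980*(-10 - 42) = -980*(-52) = 50960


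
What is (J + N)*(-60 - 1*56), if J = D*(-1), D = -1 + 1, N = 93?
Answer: -10788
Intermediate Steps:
D = 0
J = 0 (J = 0*(-1) = 0)
(J + N)*(-60 - 1*56) = (0 + 93)*(-60 - 1*56) = 93*(-60 - 56) = 93*(-116) = -10788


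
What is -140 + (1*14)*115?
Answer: 1470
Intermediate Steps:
-140 + (1*14)*115 = -140 + 14*115 = -140 + 1610 = 1470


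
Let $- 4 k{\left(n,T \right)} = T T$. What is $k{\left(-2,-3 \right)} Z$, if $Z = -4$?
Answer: $9$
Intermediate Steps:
$k{\left(n,T \right)} = - \frac{T^{2}}{4}$ ($k{\left(n,T \right)} = - \frac{T T}{4} = - \frac{T^{2}}{4}$)
$k{\left(-2,-3 \right)} Z = - \frac{\left(-3\right)^{2}}{4} \left(-4\right) = \left(- \frac{1}{4}\right) 9 \left(-4\right) = \left(- \frac{9}{4}\right) \left(-4\right) = 9$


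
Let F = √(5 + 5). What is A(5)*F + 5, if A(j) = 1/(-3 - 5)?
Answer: 5 - √10/8 ≈ 4.6047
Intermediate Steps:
A(j) = -⅛ (A(j) = 1/(-8) = -⅛)
F = √10 ≈ 3.1623
A(5)*F + 5 = -√10/8 + 5 = 5 - √10/8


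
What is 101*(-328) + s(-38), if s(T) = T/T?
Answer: -33127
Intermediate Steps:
s(T) = 1
101*(-328) + s(-38) = 101*(-328) + 1 = -33128 + 1 = -33127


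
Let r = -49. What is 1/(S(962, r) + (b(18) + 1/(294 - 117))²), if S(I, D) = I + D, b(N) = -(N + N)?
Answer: 31329/69193018 ≈ 0.00045278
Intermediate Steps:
b(N) = -2*N
S(I, D) = D + I
1/(S(962, r) + (b(18) + 1/(294 - 117))²) = 1/((-49 + 962) + (-2*18 + 1/(294 - 117))²) = 1/(913 + (-36 + 1/177)²) = 1/(913 + (-6371/177)²) = 1/(913 + 40589641/31329) = 1/(69193018/31329) = 31329/69193018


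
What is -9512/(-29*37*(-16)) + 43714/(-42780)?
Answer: -623602/395715 ≈ -1.5759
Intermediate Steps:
-9512/(-29*37*(-16)) + 43714/(-42780) = -9512/((-1073*(-16))) + 43714*(-1/42780) = -9512/17168 - 21857/21390 = -9512*1/17168 - 21857/21390 = -41/74 - 21857/21390 = -623602/395715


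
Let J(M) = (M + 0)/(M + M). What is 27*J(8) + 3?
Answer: 33/2 ≈ 16.500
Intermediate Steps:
J(M) = ½ (J(M) = M/((2*M)) = M*(1/(2*M)) = ½)
27*J(8) + 3 = 27*(½) + 3 = 27/2 + 3 = 33/2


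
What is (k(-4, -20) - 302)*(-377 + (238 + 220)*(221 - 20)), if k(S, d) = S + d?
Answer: -29888006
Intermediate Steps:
(k(-4, -20) - 302)*(-377 + (238 + 220)*(221 - 20)) = ((-4 - 20) - 302)*(-377 + (238 + 220)*(221 - 20)) = (-24 - 302)*(-377 + 458*201) = -326*(-377 + 92058) = -326*91681 = -29888006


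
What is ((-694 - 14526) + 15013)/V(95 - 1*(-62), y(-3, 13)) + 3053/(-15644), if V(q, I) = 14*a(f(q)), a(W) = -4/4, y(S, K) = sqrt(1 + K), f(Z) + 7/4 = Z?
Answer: 1597783/109508 ≈ 14.591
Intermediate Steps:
f(Z) = -7/4 + Z
a(W) = -1 (a(W) = -4*1/4 = -1)
V(q, I) = -14 (V(q, I) = 14*(-1) = -14)
((-694 - 14526) + 15013)/V(95 - 1*(-62), y(-3, 13)) + 3053/(-15644) = ((-694 - 14526) + 15013)/(-14) + 3053/(-15644) = (-15220 + 15013)*(-1/14) + 3053*(-1/15644) = -207*(-1/14) - 3053/15644 = 207/14 - 3053/15644 = 1597783/109508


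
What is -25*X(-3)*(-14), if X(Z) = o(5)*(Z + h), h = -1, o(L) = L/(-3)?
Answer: 7000/3 ≈ 2333.3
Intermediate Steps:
o(L) = -L/3 (o(L) = L*(-1/3) = -L/3)
X(Z) = 5/3 - 5*Z/3 (X(Z) = (-1/3*5)*(Z - 1) = -5*(-1 + Z)/3 = 5/3 - 5*Z/3)
-25*X(-3)*(-14) = -25*(5/3 - 5/3*(-3))*(-14) = -25*(5/3 + 5)*(-14) = -25*20/3*(-14) = -500/3*(-14) = 7000/3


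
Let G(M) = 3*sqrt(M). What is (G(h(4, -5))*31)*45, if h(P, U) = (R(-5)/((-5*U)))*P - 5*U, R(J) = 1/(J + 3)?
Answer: 837*sqrt(623) ≈ 20892.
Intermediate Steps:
R(J) = 1/(3 + J)
h(P, U) = -5*U + P/(10*U) (h(P, U) = (1/((3 - 5)*((-5*U))))*P - 5*U = ((-1/(5*U))/(-2))*P - 5*U = (-(-1)/(10*U))*P - 5*U = (1/(10*U))*P - 5*U = P/(10*U) - 5*U = -5*U + P/(10*U))
(G(h(4, -5))*31)*45 = ((3*sqrt(-5*(-5) + (1/10)*4/(-5)))*31)*45 = ((3*sqrt(25 + (1/10)*4*(-1/5)))*31)*45 = ((3*sqrt(25 - 2/25))*31)*45 = ((3*sqrt(623/25))*31)*45 = ((3*(sqrt(623)/5))*31)*45 = ((3*sqrt(623)/5)*31)*45 = (93*sqrt(623)/5)*45 = 837*sqrt(623)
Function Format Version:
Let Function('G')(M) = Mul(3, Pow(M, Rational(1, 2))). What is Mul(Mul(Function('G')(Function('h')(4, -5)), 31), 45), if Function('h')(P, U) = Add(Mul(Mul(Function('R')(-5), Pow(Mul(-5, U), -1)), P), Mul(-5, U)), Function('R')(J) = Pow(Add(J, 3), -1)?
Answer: Mul(837, Pow(623, Rational(1, 2))) ≈ 20892.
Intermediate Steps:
Function('R')(J) = Pow(Add(3, J), -1)
Function('h')(P, U) = Add(Mul(-5, U), Mul(Rational(1, 10), P, Pow(U, -1))) (Function('h')(P, U) = Add(Mul(Mul(Pow(Add(3, -5), -1), Pow(Mul(-5, U), -1)), P), Mul(-5, U)) = Add(Mul(Mul(Pow(-2, -1), Mul(Rational(-1, 5), Pow(U, -1))), P), Mul(-5, U)) = Add(Mul(Mul(Rational(-1, 2), Mul(Rational(-1, 5), Pow(U, -1))), P), Mul(-5, U)) = Add(Mul(Mul(Rational(1, 10), Pow(U, -1)), P), Mul(-5, U)) = Add(Mul(Rational(1, 10), P, Pow(U, -1)), Mul(-5, U)) = Add(Mul(-5, U), Mul(Rational(1, 10), P, Pow(U, -1))))
Mul(Mul(Function('G')(Function('h')(4, -5)), 31), 45) = Mul(Mul(Mul(3, Pow(Add(Mul(-5, -5), Mul(Rational(1, 10), 4, Pow(-5, -1))), Rational(1, 2))), 31), 45) = Mul(Mul(Mul(3, Pow(Add(25, Mul(Rational(1, 10), 4, Rational(-1, 5))), Rational(1, 2))), 31), 45) = Mul(Mul(Mul(3, Pow(Add(25, Rational(-2, 25)), Rational(1, 2))), 31), 45) = Mul(Mul(Mul(3, Pow(Rational(623, 25), Rational(1, 2))), 31), 45) = Mul(Mul(Mul(3, Mul(Rational(1, 5), Pow(623, Rational(1, 2)))), 31), 45) = Mul(Mul(Mul(Rational(3, 5), Pow(623, Rational(1, 2))), 31), 45) = Mul(Mul(Rational(93, 5), Pow(623, Rational(1, 2))), 45) = Mul(837, Pow(623, Rational(1, 2)))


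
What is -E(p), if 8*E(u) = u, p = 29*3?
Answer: -87/8 ≈ -10.875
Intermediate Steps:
p = 87
E(u) = u/8
-E(p) = -87/8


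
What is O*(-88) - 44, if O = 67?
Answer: -5940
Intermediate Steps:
O*(-88) - 44 = 67*(-88) - 44 = -5896 - 44 = -5940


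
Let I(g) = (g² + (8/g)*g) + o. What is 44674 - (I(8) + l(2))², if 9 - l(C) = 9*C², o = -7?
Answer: 43230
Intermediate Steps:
l(C) = 9 - 9*C²
I(g) = 1 + g² (I(g) = (g² + (8/g)*g) - 7 = (g² + 8) - 7 = (8 + g²) - 7 = 1 + g²)
44674 - (I(8) + l(2))² = 44674 - ((1 + 8²) + (9 - 9*2²))² = 44674 - ((1 + 64) + (9 - 9*4))² = 44674 - (65 + (9 - 36))² = 44674 - (65 - 27)² = 44674 - 1*38² = 44674 - 1*1444 = 44674 - 1444 = 43230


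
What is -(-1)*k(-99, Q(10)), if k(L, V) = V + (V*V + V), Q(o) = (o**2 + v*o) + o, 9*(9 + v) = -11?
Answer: 6160/81 ≈ 76.049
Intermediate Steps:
v = -92/9 (v = -9 + (1/9)*(-11) = -9 - 11/9 = -92/9 ≈ -10.222)
Q(o) = o**2 - 83*o/9 (Q(o) = (o**2 - 92*o/9) + o = o**2 - 83*o/9)
k(L, V) = V**2 + 2*V (k(L, V) = V + (V**2 + V) = V + (V + V**2) = V**2 + 2*V)
-(-1)*k(-99, Q(10)) = -(-1)*((1/9)*10*(-83 + 9*10))*(2 + (1/9)*10*(-83 + 9*10)) = -(-1)*((1/9)*10*(-83 + 90))*(2 + (1/9)*10*(-83 + 90)) = -(-1)*((1/9)*10*7)*(2 + (1/9)*10*7) = -(-1)*70*(2 + 70/9)/9 = -(-1)*(70/9)*(88/9) = -(-1)*6160/81 = -1*(-6160/81) = 6160/81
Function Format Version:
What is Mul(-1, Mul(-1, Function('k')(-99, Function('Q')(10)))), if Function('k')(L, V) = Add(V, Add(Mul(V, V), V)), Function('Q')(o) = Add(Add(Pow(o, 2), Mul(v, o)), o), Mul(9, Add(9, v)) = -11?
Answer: Rational(6160, 81) ≈ 76.049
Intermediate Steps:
v = Rational(-92, 9) (v = Add(-9, Mul(Rational(1, 9), -11)) = Add(-9, Rational(-11, 9)) = Rational(-92, 9) ≈ -10.222)
Function('Q')(o) = Add(Pow(o, 2), Mul(Rational(-83, 9), o)) (Function('Q')(o) = Add(Add(Pow(o, 2), Mul(Rational(-92, 9), o)), o) = Add(Pow(o, 2), Mul(Rational(-83, 9), o)))
Function('k')(L, V) = Add(Pow(V, 2), Mul(2, V)) (Function('k')(L, V) = Add(V, Add(Pow(V, 2), V)) = Add(V, Add(V, Pow(V, 2))) = Add(Pow(V, 2), Mul(2, V)))
Mul(-1, Mul(-1, Function('k')(-99, Function('Q')(10)))) = Mul(-1, Mul(-1, Mul(Mul(Rational(1, 9), 10, Add(-83, Mul(9, 10))), Add(2, Mul(Rational(1, 9), 10, Add(-83, Mul(9, 10))))))) = Mul(-1, Mul(-1, Mul(Mul(Rational(1, 9), 10, Add(-83, 90)), Add(2, Mul(Rational(1, 9), 10, Add(-83, 90)))))) = Mul(-1, Mul(-1, Mul(Mul(Rational(1, 9), 10, 7), Add(2, Mul(Rational(1, 9), 10, 7))))) = Mul(-1, Mul(-1, Mul(Rational(70, 9), Add(2, Rational(70, 9))))) = Mul(-1, Mul(-1, Mul(Rational(70, 9), Rational(88, 9)))) = Mul(-1, Mul(-1, Rational(6160, 81))) = Mul(-1, Rational(-6160, 81)) = Rational(6160, 81)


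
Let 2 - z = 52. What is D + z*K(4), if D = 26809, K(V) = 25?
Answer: 25559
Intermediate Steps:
z = -50 (z = 2 - 1*52 = 2 - 52 = -50)
D + z*K(4) = 26809 - 50*25 = 26809 - 1250 = 25559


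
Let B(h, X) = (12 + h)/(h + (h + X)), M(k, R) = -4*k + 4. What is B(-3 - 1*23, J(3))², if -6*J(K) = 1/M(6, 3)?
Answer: 2822400/38925121 ≈ 0.072508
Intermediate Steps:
M(k, R) = 4 - 4*k
J(K) = 1/120 (J(K) = -1/(6*(4 - 4*6)) = -1/(6*(4 - 24)) = -⅙/(-20) = -⅙*(-1/20) = 1/120)
B(h, X) = (12 + h)/(X + 2*h) (B(h, X) = (12 + h)/(h + (X + h)) = (12 + h)/(X + 2*h))
B(-3 - 1*23, J(3))² = ((12 + (-3 - 1*23))/(1/120 + 2*(-3 - 1*23)))² = ((12 + (-3 - 23))/(1/120 + 2*(-3 - 23)))² = ((12 - 26)/(1/120 + 2*(-26)))² = (-14/(1/120 - 52))² = (-14/(-6239/120))² = (-120/6239*(-14))² = (1680/6239)² = 2822400/38925121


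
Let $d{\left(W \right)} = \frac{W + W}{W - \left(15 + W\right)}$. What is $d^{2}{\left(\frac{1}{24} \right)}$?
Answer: $\frac{1}{32400} \approx 3.0864 \cdot 10^{-5}$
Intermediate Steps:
$d{\left(W \right)} = - \frac{2 W}{15}$ ($d{\left(W \right)} = \frac{2 W}{-15} = 2 W \left(- \frac{1}{15}\right) = - \frac{2 W}{15}$)
$d^{2}{\left(\frac{1}{24} \right)} = \left(- \frac{2}{15 \cdot 24}\right)^{2} = \left(\left(- \frac{2}{15}\right) \frac{1}{24}\right)^{2} = \left(- \frac{1}{180}\right)^{2} = \frac{1}{32400}$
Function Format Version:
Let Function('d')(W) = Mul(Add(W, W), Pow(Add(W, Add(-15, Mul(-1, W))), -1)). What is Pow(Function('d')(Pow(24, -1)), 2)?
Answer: Rational(1, 32400) ≈ 3.0864e-5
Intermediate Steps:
Function('d')(W) = Mul(Rational(-2, 15), W) (Function('d')(W) = Mul(Mul(2, W), Pow(-15, -1)) = Mul(Mul(2, W), Rational(-1, 15)) = Mul(Rational(-2, 15), W))
Pow(Function('d')(Pow(24, -1)), 2) = Pow(Mul(Rational(-2, 15), Pow(24, -1)), 2) = Pow(Mul(Rational(-2, 15), Rational(1, 24)), 2) = Pow(Rational(-1, 180), 2) = Rational(1, 32400)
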